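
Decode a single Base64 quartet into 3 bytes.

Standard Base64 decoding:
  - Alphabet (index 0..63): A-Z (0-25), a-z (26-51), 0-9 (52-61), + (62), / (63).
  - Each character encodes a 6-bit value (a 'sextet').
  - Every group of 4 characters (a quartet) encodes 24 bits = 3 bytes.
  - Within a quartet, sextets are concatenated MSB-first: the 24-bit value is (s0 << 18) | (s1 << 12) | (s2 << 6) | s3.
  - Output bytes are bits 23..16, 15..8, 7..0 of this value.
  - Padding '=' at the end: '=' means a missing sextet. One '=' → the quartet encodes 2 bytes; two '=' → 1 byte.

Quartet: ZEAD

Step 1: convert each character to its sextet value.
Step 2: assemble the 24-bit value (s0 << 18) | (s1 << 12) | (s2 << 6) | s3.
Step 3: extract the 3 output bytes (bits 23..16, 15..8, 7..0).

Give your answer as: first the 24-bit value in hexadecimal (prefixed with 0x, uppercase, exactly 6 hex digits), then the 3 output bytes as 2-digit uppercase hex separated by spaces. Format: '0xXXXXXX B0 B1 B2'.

Sextets: Z=25, E=4, A=0, D=3
24-bit: (25<<18) | (4<<12) | (0<<6) | 3
      = 0x640000 | 0x004000 | 0x000000 | 0x000003
      = 0x644003
Bytes: (v>>16)&0xFF=64, (v>>8)&0xFF=40, v&0xFF=03

Answer: 0x644003 64 40 03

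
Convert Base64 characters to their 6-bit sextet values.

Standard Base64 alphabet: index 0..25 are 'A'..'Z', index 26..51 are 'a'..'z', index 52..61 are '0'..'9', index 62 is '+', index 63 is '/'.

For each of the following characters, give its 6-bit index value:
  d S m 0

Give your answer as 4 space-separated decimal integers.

'd': a..z range, 26 + ord('d') − ord('a') = 29
'S': A..Z range, ord('S') − ord('A') = 18
'm': a..z range, 26 + ord('m') − ord('a') = 38
'0': 0..9 range, 52 + ord('0') − ord('0') = 52

Answer: 29 18 38 52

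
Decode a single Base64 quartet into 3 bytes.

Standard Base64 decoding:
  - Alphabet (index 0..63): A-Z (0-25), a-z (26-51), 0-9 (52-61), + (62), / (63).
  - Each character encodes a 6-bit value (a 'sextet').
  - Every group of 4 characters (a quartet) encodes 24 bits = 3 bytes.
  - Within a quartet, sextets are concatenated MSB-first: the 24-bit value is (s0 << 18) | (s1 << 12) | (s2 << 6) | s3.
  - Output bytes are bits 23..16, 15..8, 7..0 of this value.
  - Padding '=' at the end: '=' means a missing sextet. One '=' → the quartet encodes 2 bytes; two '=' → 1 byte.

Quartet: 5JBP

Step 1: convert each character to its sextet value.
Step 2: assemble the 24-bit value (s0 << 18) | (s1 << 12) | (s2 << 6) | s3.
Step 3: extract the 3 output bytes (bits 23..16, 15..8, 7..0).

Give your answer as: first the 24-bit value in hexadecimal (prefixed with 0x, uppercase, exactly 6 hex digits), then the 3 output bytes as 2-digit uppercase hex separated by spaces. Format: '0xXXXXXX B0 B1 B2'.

Answer: 0xE4904F E4 90 4F

Derivation:
Sextets: 5=57, J=9, B=1, P=15
24-bit: (57<<18) | (9<<12) | (1<<6) | 15
      = 0xE40000 | 0x009000 | 0x000040 | 0x00000F
      = 0xE4904F
Bytes: (v>>16)&0xFF=E4, (v>>8)&0xFF=90, v&0xFF=4F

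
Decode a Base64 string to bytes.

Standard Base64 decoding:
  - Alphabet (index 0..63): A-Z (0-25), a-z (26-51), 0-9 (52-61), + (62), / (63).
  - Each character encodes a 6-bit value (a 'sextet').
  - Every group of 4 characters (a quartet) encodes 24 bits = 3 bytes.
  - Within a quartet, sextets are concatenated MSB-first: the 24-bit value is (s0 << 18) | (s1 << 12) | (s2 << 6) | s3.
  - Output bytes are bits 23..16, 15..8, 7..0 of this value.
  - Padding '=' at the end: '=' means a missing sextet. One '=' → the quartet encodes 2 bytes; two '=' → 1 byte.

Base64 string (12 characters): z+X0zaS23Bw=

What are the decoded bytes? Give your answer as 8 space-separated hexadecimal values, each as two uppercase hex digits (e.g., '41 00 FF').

After char 0 ('z'=51): chars_in_quartet=1 acc=0x33 bytes_emitted=0
After char 1 ('+'=62): chars_in_quartet=2 acc=0xCFE bytes_emitted=0
After char 2 ('X'=23): chars_in_quartet=3 acc=0x33F97 bytes_emitted=0
After char 3 ('0'=52): chars_in_quartet=4 acc=0xCFE5F4 -> emit CF E5 F4, reset; bytes_emitted=3
After char 4 ('z'=51): chars_in_quartet=1 acc=0x33 bytes_emitted=3
After char 5 ('a'=26): chars_in_quartet=2 acc=0xCDA bytes_emitted=3
After char 6 ('S'=18): chars_in_quartet=3 acc=0x33692 bytes_emitted=3
After char 7 ('2'=54): chars_in_quartet=4 acc=0xCDA4B6 -> emit CD A4 B6, reset; bytes_emitted=6
After char 8 ('3'=55): chars_in_quartet=1 acc=0x37 bytes_emitted=6
After char 9 ('B'=1): chars_in_quartet=2 acc=0xDC1 bytes_emitted=6
After char 10 ('w'=48): chars_in_quartet=3 acc=0x37070 bytes_emitted=6
Padding '=': partial quartet acc=0x37070 -> emit DC 1C; bytes_emitted=8

Answer: CF E5 F4 CD A4 B6 DC 1C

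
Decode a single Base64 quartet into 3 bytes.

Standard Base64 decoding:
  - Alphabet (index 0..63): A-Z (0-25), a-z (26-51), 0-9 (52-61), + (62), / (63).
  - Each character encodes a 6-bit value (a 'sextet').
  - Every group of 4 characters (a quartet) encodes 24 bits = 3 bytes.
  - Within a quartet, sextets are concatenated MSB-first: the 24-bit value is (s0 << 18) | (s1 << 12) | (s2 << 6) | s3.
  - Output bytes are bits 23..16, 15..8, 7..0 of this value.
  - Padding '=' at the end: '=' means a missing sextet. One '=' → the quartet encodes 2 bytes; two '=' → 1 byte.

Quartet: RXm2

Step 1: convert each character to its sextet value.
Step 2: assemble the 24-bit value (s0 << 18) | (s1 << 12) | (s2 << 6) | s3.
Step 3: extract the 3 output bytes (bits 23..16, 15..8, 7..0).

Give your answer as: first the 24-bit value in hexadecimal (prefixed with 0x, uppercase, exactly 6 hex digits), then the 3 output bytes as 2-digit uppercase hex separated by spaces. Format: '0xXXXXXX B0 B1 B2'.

Sextets: R=17, X=23, m=38, 2=54
24-bit: (17<<18) | (23<<12) | (38<<6) | 54
      = 0x440000 | 0x017000 | 0x000980 | 0x000036
      = 0x4579B6
Bytes: (v>>16)&0xFF=45, (v>>8)&0xFF=79, v&0xFF=B6

Answer: 0x4579B6 45 79 B6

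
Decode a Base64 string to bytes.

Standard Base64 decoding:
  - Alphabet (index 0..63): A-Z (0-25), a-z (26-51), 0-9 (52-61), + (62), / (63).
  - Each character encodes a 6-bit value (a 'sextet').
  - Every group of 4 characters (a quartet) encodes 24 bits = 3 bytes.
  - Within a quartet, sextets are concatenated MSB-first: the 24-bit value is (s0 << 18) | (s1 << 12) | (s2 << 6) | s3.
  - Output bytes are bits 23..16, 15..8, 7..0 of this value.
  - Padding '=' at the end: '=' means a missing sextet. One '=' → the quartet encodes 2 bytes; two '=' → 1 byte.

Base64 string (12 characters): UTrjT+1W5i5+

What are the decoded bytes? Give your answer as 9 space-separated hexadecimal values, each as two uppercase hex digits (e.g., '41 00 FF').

After char 0 ('U'=20): chars_in_quartet=1 acc=0x14 bytes_emitted=0
After char 1 ('T'=19): chars_in_quartet=2 acc=0x513 bytes_emitted=0
After char 2 ('r'=43): chars_in_quartet=3 acc=0x144EB bytes_emitted=0
After char 3 ('j'=35): chars_in_quartet=4 acc=0x513AE3 -> emit 51 3A E3, reset; bytes_emitted=3
After char 4 ('T'=19): chars_in_quartet=1 acc=0x13 bytes_emitted=3
After char 5 ('+'=62): chars_in_quartet=2 acc=0x4FE bytes_emitted=3
After char 6 ('1'=53): chars_in_quartet=3 acc=0x13FB5 bytes_emitted=3
After char 7 ('W'=22): chars_in_quartet=4 acc=0x4FED56 -> emit 4F ED 56, reset; bytes_emitted=6
After char 8 ('5'=57): chars_in_quartet=1 acc=0x39 bytes_emitted=6
After char 9 ('i'=34): chars_in_quartet=2 acc=0xE62 bytes_emitted=6
After char 10 ('5'=57): chars_in_quartet=3 acc=0x398B9 bytes_emitted=6
After char 11 ('+'=62): chars_in_quartet=4 acc=0xE62E7E -> emit E6 2E 7E, reset; bytes_emitted=9

Answer: 51 3A E3 4F ED 56 E6 2E 7E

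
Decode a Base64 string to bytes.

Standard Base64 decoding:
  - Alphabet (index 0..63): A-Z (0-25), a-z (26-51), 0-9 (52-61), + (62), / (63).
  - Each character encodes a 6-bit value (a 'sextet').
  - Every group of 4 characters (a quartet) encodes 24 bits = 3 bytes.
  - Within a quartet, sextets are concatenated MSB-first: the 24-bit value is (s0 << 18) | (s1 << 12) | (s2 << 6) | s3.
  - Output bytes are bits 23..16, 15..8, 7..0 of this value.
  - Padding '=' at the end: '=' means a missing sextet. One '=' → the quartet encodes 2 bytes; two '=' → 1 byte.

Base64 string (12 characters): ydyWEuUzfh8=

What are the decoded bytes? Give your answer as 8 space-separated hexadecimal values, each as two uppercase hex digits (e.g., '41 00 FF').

After char 0 ('y'=50): chars_in_quartet=1 acc=0x32 bytes_emitted=0
After char 1 ('d'=29): chars_in_quartet=2 acc=0xC9D bytes_emitted=0
After char 2 ('y'=50): chars_in_quartet=3 acc=0x32772 bytes_emitted=0
After char 3 ('W'=22): chars_in_quartet=4 acc=0xC9DC96 -> emit C9 DC 96, reset; bytes_emitted=3
After char 4 ('E'=4): chars_in_quartet=1 acc=0x4 bytes_emitted=3
After char 5 ('u'=46): chars_in_quartet=2 acc=0x12E bytes_emitted=3
After char 6 ('U'=20): chars_in_quartet=3 acc=0x4B94 bytes_emitted=3
After char 7 ('z'=51): chars_in_quartet=4 acc=0x12E533 -> emit 12 E5 33, reset; bytes_emitted=6
After char 8 ('f'=31): chars_in_quartet=1 acc=0x1F bytes_emitted=6
After char 9 ('h'=33): chars_in_quartet=2 acc=0x7E1 bytes_emitted=6
After char 10 ('8'=60): chars_in_quartet=3 acc=0x1F87C bytes_emitted=6
Padding '=': partial quartet acc=0x1F87C -> emit 7E 1F; bytes_emitted=8

Answer: C9 DC 96 12 E5 33 7E 1F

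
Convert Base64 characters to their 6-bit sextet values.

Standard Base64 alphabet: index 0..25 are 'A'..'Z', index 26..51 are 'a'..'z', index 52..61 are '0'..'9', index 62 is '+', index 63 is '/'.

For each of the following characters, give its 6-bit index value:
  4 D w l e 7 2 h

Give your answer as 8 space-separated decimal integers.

Answer: 56 3 48 37 30 59 54 33

Derivation:
'4': 0..9 range, 52 + ord('4') − ord('0') = 56
'D': A..Z range, ord('D') − ord('A') = 3
'w': a..z range, 26 + ord('w') − ord('a') = 48
'l': a..z range, 26 + ord('l') − ord('a') = 37
'e': a..z range, 26 + ord('e') − ord('a') = 30
'7': 0..9 range, 52 + ord('7') − ord('0') = 59
'2': 0..9 range, 52 + ord('2') − ord('0') = 54
'h': a..z range, 26 + ord('h') − ord('a') = 33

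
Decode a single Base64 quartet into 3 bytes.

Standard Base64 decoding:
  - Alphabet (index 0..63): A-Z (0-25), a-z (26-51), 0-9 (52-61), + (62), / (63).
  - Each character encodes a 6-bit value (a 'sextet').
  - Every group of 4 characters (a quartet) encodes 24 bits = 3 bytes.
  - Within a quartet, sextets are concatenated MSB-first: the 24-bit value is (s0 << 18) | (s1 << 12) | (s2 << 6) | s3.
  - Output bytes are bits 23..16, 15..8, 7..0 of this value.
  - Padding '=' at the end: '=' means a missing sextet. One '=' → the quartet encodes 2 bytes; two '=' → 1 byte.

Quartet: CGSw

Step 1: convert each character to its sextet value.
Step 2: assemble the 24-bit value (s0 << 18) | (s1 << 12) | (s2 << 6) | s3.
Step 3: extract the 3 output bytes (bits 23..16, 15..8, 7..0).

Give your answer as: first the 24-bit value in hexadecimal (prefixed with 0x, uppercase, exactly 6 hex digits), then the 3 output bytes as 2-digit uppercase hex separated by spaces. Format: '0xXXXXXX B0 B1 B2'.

Answer: 0x0864B0 08 64 B0

Derivation:
Sextets: C=2, G=6, S=18, w=48
24-bit: (2<<18) | (6<<12) | (18<<6) | 48
      = 0x080000 | 0x006000 | 0x000480 | 0x000030
      = 0x0864B0
Bytes: (v>>16)&0xFF=08, (v>>8)&0xFF=64, v&0xFF=B0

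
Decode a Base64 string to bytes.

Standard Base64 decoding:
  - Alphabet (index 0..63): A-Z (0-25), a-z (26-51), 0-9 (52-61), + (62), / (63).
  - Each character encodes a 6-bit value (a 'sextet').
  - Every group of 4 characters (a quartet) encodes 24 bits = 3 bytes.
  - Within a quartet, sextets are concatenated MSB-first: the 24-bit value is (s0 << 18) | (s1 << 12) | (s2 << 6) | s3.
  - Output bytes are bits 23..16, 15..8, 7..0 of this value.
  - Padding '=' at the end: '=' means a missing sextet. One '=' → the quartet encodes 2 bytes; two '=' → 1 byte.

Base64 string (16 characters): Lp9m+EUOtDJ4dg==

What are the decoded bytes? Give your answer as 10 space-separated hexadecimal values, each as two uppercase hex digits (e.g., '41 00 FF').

After char 0 ('L'=11): chars_in_quartet=1 acc=0xB bytes_emitted=0
After char 1 ('p'=41): chars_in_quartet=2 acc=0x2E9 bytes_emitted=0
After char 2 ('9'=61): chars_in_quartet=3 acc=0xBA7D bytes_emitted=0
After char 3 ('m'=38): chars_in_quartet=4 acc=0x2E9F66 -> emit 2E 9F 66, reset; bytes_emitted=3
After char 4 ('+'=62): chars_in_quartet=1 acc=0x3E bytes_emitted=3
After char 5 ('E'=4): chars_in_quartet=2 acc=0xF84 bytes_emitted=3
After char 6 ('U'=20): chars_in_quartet=3 acc=0x3E114 bytes_emitted=3
After char 7 ('O'=14): chars_in_quartet=4 acc=0xF8450E -> emit F8 45 0E, reset; bytes_emitted=6
After char 8 ('t'=45): chars_in_quartet=1 acc=0x2D bytes_emitted=6
After char 9 ('D'=3): chars_in_quartet=2 acc=0xB43 bytes_emitted=6
After char 10 ('J'=9): chars_in_quartet=3 acc=0x2D0C9 bytes_emitted=6
After char 11 ('4'=56): chars_in_quartet=4 acc=0xB43278 -> emit B4 32 78, reset; bytes_emitted=9
After char 12 ('d'=29): chars_in_quartet=1 acc=0x1D bytes_emitted=9
After char 13 ('g'=32): chars_in_quartet=2 acc=0x760 bytes_emitted=9
Padding '==': partial quartet acc=0x760 -> emit 76; bytes_emitted=10

Answer: 2E 9F 66 F8 45 0E B4 32 78 76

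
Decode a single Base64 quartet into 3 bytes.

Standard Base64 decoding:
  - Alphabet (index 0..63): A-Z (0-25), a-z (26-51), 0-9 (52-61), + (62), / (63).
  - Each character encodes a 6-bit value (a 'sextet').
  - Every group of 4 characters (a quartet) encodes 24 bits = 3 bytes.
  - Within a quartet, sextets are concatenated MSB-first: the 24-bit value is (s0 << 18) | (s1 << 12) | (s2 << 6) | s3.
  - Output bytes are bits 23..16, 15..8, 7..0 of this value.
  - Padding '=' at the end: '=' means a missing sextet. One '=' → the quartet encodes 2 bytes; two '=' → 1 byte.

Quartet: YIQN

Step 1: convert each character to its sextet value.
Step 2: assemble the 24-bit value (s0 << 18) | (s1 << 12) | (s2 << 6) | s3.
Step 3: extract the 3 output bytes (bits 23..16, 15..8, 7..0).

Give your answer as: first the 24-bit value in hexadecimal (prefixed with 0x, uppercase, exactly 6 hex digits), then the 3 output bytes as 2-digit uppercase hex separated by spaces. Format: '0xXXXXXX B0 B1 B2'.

Answer: 0x60840D 60 84 0D

Derivation:
Sextets: Y=24, I=8, Q=16, N=13
24-bit: (24<<18) | (8<<12) | (16<<6) | 13
      = 0x600000 | 0x008000 | 0x000400 | 0x00000D
      = 0x60840D
Bytes: (v>>16)&0xFF=60, (v>>8)&0xFF=84, v&0xFF=0D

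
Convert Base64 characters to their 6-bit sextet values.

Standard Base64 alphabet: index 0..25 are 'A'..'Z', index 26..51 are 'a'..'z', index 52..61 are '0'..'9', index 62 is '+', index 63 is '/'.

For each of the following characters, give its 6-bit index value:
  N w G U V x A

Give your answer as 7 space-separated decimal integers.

Answer: 13 48 6 20 21 49 0

Derivation:
'N': A..Z range, ord('N') − ord('A') = 13
'w': a..z range, 26 + ord('w') − ord('a') = 48
'G': A..Z range, ord('G') − ord('A') = 6
'U': A..Z range, ord('U') − ord('A') = 20
'V': A..Z range, ord('V') − ord('A') = 21
'x': a..z range, 26 + ord('x') − ord('a') = 49
'A': A..Z range, ord('A') − ord('A') = 0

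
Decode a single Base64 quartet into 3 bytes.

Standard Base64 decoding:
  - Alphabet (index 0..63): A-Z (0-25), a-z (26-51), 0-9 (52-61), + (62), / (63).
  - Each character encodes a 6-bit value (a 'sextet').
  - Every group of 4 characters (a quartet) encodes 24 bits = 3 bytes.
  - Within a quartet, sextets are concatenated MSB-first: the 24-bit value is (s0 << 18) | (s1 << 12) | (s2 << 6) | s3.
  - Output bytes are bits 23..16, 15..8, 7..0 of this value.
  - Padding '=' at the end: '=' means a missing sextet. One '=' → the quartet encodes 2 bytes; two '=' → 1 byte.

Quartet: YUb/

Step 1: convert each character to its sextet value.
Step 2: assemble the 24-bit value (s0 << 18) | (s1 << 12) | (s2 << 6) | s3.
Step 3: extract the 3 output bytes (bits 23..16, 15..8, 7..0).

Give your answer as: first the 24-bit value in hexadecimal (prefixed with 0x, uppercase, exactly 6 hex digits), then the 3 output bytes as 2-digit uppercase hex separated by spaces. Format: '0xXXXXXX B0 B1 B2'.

Answer: 0x6146FF 61 46 FF

Derivation:
Sextets: Y=24, U=20, b=27, /=63
24-bit: (24<<18) | (20<<12) | (27<<6) | 63
      = 0x600000 | 0x014000 | 0x0006C0 | 0x00003F
      = 0x6146FF
Bytes: (v>>16)&0xFF=61, (v>>8)&0xFF=46, v&0xFF=FF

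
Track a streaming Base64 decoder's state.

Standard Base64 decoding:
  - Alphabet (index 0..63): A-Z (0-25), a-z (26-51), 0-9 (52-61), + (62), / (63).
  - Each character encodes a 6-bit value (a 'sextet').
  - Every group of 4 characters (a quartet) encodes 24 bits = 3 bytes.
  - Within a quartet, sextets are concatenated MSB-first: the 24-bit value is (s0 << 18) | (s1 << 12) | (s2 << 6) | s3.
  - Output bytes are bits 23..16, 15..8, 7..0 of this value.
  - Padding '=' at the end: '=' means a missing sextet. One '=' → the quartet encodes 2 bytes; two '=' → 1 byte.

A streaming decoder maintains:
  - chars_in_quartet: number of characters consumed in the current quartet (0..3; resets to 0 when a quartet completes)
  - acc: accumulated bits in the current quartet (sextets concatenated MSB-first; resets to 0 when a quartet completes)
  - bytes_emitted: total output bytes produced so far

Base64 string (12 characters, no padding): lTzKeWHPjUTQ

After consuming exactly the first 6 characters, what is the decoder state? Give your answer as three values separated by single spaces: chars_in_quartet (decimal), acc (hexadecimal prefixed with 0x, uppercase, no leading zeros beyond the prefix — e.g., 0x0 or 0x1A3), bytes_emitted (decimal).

Answer: 2 0x796 3

Derivation:
After char 0 ('l'=37): chars_in_quartet=1 acc=0x25 bytes_emitted=0
After char 1 ('T'=19): chars_in_quartet=2 acc=0x953 bytes_emitted=0
After char 2 ('z'=51): chars_in_quartet=3 acc=0x254F3 bytes_emitted=0
After char 3 ('K'=10): chars_in_quartet=4 acc=0x953CCA -> emit 95 3C CA, reset; bytes_emitted=3
After char 4 ('e'=30): chars_in_quartet=1 acc=0x1E bytes_emitted=3
After char 5 ('W'=22): chars_in_quartet=2 acc=0x796 bytes_emitted=3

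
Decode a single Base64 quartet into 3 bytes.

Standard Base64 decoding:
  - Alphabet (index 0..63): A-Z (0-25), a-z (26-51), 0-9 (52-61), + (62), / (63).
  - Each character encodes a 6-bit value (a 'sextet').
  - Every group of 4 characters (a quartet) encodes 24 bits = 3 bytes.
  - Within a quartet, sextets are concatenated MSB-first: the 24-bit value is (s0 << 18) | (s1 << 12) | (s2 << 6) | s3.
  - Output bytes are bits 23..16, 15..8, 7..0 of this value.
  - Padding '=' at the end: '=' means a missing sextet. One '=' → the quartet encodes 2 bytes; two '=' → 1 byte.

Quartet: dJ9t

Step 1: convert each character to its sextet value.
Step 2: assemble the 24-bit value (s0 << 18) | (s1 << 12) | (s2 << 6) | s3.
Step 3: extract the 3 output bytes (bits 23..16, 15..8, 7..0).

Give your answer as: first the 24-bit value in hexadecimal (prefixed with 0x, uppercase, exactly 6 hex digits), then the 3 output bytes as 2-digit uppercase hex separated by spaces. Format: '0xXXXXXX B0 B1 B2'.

Answer: 0x749F6D 74 9F 6D

Derivation:
Sextets: d=29, J=9, 9=61, t=45
24-bit: (29<<18) | (9<<12) | (61<<6) | 45
      = 0x740000 | 0x009000 | 0x000F40 | 0x00002D
      = 0x749F6D
Bytes: (v>>16)&0xFF=74, (v>>8)&0xFF=9F, v&0xFF=6D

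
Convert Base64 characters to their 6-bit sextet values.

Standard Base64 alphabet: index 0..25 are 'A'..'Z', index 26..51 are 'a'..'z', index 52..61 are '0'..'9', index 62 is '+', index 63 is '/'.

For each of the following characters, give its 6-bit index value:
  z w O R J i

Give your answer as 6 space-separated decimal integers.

Answer: 51 48 14 17 9 34

Derivation:
'z': a..z range, 26 + ord('z') − ord('a') = 51
'w': a..z range, 26 + ord('w') − ord('a') = 48
'O': A..Z range, ord('O') − ord('A') = 14
'R': A..Z range, ord('R') − ord('A') = 17
'J': A..Z range, ord('J') − ord('A') = 9
'i': a..z range, 26 + ord('i') − ord('a') = 34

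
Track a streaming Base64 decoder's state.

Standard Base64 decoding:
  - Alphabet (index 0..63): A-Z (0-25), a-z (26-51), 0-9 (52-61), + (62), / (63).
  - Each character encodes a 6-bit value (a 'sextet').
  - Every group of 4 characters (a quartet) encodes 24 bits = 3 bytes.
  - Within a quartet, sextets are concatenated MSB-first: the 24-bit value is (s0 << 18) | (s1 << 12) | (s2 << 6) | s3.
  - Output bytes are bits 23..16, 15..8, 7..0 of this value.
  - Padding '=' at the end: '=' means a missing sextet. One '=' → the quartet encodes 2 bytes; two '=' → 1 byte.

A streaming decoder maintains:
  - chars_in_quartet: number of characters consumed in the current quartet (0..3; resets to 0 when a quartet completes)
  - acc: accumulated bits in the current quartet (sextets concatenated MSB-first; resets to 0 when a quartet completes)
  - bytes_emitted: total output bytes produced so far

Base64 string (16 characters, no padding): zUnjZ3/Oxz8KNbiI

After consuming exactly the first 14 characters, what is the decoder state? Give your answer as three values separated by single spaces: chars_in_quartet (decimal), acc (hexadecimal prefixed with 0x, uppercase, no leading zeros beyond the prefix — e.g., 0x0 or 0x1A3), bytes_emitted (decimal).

Answer: 2 0x35B 9

Derivation:
After char 0 ('z'=51): chars_in_quartet=1 acc=0x33 bytes_emitted=0
After char 1 ('U'=20): chars_in_quartet=2 acc=0xCD4 bytes_emitted=0
After char 2 ('n'=39): chars_in_quartet=3 acc=0x33527 bytes_emitted=0
After char 3 ('j'=35): chars_in_quartet=4 acc=0xCD49E3 -> emit CD 49 E3, reset; bytes_emitted=3
After char 4 ('Z'=25): chars_in_quartet=1 acc=0x19 bytes_emitted=3
After char 5 ('3'=55): chars_in_quartet=2 acc=0x677 bytes_emitted=3
After char 6 ('/'=63): chars_in_quartet=3 acc=0x19DFF bytes_emitted=3
After char 7 ('O'=14): chars_in_quartet=4 acc=0x677FCE -> emit 67 7F CE, reset; bytes_emitted=6
After char 8 ('x'=49): chars_in_quartet=1 acc=0x31 bytes_emitted=6
After char 9 ('z'=51): chars_in_quartet=2 acc=0xC73 bytes_emitted=6
After char 10 ('8'=60): chars_in_quartet=3 acc=0x31CFC bytes_emitted=6
After char 11 ('K'=10): chars_in_quartet=4 acc=0xC73F0A -> emit C7 3F 0A, reset; bytes_emitted=9
After char 12 ('N'=13): chars_in_quartet=1 acc=0xD bytes_emitted=9
After char 13 ('b'=27): chars_in_quartet=2 acc=0x35B bytes_emitted=9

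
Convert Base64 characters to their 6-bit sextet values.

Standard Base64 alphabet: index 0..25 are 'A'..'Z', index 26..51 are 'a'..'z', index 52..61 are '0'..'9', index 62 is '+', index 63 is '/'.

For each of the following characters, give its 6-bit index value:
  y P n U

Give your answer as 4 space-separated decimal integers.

Answer: 50 15 39 20

Derivation:
'y': a..z range, 26 + ord('y') − ord('a') = 50
'P': A..Z range, ord('P') − ord('A') = 15
'n': a..z range, 26 + ord('n') − ord('a') = 39
'U': A..Z range, ord('U') − ord('A') = 20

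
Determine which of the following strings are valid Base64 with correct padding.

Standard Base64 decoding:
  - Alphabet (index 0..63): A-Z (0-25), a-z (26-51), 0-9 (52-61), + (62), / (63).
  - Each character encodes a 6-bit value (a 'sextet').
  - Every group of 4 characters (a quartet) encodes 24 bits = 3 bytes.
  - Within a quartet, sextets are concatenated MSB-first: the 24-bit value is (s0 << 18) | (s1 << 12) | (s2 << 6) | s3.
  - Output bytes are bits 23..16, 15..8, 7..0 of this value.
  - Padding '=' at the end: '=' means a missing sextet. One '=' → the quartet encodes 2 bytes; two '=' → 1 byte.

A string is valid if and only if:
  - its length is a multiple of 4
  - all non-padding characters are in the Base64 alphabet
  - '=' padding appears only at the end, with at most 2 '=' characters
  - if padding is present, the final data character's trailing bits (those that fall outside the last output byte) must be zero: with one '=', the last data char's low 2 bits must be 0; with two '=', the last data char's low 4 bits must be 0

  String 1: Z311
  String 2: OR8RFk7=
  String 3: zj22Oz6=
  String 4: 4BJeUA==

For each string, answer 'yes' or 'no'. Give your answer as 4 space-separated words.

Answer: yes no no yes

Derivation:
String 1: 'Z311' → valid
String 2: 'OR8RFk7=' → invalid (bad trailing bits)
String 3: 'zj22Oz6=' → invalid (bad trailing bits)
String 4: '4BJeUA==' → valid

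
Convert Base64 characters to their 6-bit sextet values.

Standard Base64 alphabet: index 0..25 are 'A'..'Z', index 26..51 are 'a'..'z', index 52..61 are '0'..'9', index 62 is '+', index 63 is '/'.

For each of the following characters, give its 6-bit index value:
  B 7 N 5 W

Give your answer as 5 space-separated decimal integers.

Answer: 1 59 13 57 22

Derivation:
'B': A..Z range, ord('B') − ord('A') = 1
'7': 0..9 range, 52 + ord('7') − ord('0') = 59
'N': A..Z range, ord('N') − ord('A') = 13
'5': 0..9 range, 52 + ord('5') − ord('0') = 57
'W': A..Z range, ord('W') − ord('A') = 22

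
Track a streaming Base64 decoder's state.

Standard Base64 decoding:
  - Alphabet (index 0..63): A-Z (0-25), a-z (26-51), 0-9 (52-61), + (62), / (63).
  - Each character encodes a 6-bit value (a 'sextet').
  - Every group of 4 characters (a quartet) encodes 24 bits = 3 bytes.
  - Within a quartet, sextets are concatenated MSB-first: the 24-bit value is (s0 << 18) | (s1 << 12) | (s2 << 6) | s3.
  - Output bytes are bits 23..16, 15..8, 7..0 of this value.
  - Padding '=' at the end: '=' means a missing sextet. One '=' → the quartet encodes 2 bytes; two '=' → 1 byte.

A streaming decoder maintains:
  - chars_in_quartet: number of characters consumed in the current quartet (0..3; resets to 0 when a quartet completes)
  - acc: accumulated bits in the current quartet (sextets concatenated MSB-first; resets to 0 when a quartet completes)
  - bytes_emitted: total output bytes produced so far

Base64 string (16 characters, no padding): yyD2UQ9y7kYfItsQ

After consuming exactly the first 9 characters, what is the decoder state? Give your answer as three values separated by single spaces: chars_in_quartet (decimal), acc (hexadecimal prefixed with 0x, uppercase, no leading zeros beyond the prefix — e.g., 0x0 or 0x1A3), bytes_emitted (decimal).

After char 0 ('y'=50): chars_in_quartet=1 acc=0x32 bytes_emitted=0
After char 1 ('y'=50): chars_in_quartet=2 acc=0xCB2 bytes_emitted=0
After char 2 ('D'=3): chars_in_quartet=3 acc=0x32C83 bytes_emitted=0
After char 3 ('2'=54): chars_in_quartet=4 acc=0xCB20F6 -> emit CB 20 F6, reset; bytes_emitted=3
After char 4 ('U'=20): chars_in_quartet=1 acc=0x14 bytes_emitted=3
After char 5 ('Q'=16): chars_in_quartet=2 acc=0x510 bytes_emitted=3
After char 6 ('9'=61): chars_in_quartet=3 acc=0x1443D bytes_emitted=3
After char 7 ('y'=50): chars_in_quartet=4 acc=0x510F72 -> emit 51 0F 72, reset; bytes_emitted=6
After char 8 ('7'=59): chars_in_quartet=1 acc=0x3B bytes_emitted=6

Answer: 1 0x3B 6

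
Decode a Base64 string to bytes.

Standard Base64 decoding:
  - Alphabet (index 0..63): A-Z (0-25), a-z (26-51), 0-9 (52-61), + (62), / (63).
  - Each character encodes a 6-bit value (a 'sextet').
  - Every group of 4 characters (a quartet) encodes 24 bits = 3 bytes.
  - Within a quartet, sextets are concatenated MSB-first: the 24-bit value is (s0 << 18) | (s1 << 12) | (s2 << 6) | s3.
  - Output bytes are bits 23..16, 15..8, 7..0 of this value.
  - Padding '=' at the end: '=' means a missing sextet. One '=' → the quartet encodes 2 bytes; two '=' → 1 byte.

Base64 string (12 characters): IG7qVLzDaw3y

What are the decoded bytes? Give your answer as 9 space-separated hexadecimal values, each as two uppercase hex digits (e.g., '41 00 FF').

After char 0 ('I'=8): chars_in_quartet=1 acc=0x8 bytes_emitted=0
After char 1 ('G'=6): chars_in_quartet=2 acc=0x206 bytes_emitted=0
After char 2 ('7'=59): chars_in_quartet=3 acc=0x81BB bytes_emitted=0
After char 3 ('q'=42): chars_in_quartet=4 acc=0x206EEA -> emit 20 6E EA, reset; bytes_emitted=3
After char 4 ('V'=21): chars_in_quartet=1 acc=0x15 bytes_emitted=3
After char 5 ('L'=11): chars_in_quartet=2 acc=0x54B bytes_emitted=3
After char 6 ('z'=51): chars_in_quartet=3 acc=0x152F3 bytes_emitted=3
After char 7 ('D'=3): chars_in_quartet=4 acc=0x54BCC3 -> emit 54 BC C3, reset; bytes_emitted=6
After char 8 ('a'=26): chars_in_quartet=1 acc=0x1A bytes_emitted=6
After char 9 ('w'=48): chars_in_quartet=2 acc=0x6B0 bytes_emitted=6
After char 10 ('3'=55): chars_in_quartet=3 acc=0x1AC37 bytes_emitted=6
After char 11 ('y'=50): chars_in_quartet=4 acc=0x6B0DF2 -> emit 6B 0D F2, reset; bytes_emitted=9

Answer: 20 6E EA 54 BC C3 6B 0D F2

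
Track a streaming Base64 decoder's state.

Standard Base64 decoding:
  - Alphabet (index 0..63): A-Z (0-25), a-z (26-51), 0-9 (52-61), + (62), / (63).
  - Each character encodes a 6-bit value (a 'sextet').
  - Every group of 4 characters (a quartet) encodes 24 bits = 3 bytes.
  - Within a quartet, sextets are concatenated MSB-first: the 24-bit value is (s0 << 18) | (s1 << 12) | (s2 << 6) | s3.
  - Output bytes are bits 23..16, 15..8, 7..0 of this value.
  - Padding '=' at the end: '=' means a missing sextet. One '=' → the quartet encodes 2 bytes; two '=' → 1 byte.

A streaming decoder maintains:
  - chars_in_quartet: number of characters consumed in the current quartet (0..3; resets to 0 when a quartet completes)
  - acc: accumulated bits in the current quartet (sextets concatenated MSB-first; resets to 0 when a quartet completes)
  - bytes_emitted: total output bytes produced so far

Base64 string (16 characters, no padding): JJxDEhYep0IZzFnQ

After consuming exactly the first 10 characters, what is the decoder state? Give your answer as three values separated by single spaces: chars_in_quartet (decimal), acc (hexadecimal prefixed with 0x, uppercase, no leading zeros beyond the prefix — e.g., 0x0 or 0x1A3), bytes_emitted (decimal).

Answer: 2 0xA74 6

Derivation:
After char 0 ('J'=9): chars_in_quartet=1 acc=0x9 bytes_emitted=0
After char 1 ('J'=9): chars_in_quartet=2 acc=0x249 bytes_emitted=0
After char 2 ('x'=49): chars_in_quartet=3 acc=0x9271 bytes_emitted=0
After char 3 ('D'=3): chars_in_quartet=4 acc=0x249C43 -> emit 24 9C 43, reset; bytes_emitted=3
After char 4 ('E'=4): chars_in_quartet=1 acc=0x4 bytes_emitted=3
After char 5 ('h'=33): chars_in_quartet=2 acc=0x121 bytes_emitted=3
After char 6 ('Y'=24): chars_in_quartet=3 acc=0x4858 bytes_emitted=3
After char 7 ('e'=30): chars_in_quartet=4 acc=0x12161E -> emit 12 16 1E, reset; bytes_emitted=6
After char 8 ('p'=41): chars_in_quartet=1 acc=0x29 bytes_emitted=6
After char 9 ('0'=52): chars_in_quartet=2 acc=0xA74 bytes_emitted=6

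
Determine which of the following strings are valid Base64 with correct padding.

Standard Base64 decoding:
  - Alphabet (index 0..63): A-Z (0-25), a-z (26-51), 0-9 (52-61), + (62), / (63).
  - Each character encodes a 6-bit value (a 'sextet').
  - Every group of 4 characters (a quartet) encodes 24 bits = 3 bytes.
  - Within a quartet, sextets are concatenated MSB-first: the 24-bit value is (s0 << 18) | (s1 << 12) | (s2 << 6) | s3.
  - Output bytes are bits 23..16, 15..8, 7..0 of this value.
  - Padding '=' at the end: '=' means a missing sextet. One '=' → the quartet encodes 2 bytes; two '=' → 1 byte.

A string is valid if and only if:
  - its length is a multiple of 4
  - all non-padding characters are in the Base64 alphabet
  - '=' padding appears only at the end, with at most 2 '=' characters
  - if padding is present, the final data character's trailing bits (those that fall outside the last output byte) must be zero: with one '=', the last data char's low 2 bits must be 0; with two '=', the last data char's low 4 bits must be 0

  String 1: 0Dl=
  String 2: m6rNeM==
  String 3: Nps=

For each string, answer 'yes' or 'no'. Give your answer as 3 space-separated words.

String 1: '0Dl=' → invalid (bad trailing bits)
String 2: 'm6rNeM==' → invalid (bad trailing bits)
String 3: 'Nps=' → valid

Answer: no no yes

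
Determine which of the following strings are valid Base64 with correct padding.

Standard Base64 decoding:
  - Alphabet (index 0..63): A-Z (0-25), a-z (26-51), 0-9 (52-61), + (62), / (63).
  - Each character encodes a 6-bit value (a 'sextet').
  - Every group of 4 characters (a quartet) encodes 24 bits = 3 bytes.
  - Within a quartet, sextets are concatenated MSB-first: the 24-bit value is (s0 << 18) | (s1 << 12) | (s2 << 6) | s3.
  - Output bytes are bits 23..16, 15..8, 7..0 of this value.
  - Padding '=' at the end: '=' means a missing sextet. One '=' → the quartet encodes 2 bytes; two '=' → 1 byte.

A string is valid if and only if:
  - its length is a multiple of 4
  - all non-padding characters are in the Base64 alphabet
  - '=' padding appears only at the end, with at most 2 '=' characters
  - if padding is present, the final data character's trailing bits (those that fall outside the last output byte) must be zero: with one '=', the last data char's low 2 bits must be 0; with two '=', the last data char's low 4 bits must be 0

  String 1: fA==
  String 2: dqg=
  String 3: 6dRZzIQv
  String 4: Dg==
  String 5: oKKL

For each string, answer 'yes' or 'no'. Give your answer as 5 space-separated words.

Answer: yes yes yes yes yes

Derivation:
String 1: 'fA==' → valid
String 2: 'dqg=' → valid
String 3: '6dRZzIQv' → valid
String 4: 'Dg==' → valid
String 5: 'oKKL' → valid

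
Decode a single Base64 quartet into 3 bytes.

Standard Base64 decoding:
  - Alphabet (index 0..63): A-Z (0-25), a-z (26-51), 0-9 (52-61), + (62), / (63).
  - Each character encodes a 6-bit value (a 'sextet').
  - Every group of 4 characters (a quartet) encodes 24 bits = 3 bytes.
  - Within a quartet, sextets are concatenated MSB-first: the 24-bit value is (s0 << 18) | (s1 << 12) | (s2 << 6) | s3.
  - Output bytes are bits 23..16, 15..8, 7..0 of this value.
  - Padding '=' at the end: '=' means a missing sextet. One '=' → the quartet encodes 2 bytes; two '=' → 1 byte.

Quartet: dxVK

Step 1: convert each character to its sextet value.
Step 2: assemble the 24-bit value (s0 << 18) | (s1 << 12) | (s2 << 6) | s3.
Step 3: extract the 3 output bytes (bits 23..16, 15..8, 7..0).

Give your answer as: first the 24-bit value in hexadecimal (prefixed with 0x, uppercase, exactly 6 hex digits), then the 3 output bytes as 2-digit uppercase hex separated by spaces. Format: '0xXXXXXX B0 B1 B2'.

Sextets: d=29, x=49, V=21, K=10
24-bit: (29<<18) | (49<<12) | (21<<6) | 10
      = 0x740000 | 0x031000 | 0x000540 | 0x00000A
      = 0x77154A
Bytes: (v>>16)&0xFF=77, (v>>8)&0xFF=15, v&0xFF=4A

Answer: 0x77154A 77 15 4A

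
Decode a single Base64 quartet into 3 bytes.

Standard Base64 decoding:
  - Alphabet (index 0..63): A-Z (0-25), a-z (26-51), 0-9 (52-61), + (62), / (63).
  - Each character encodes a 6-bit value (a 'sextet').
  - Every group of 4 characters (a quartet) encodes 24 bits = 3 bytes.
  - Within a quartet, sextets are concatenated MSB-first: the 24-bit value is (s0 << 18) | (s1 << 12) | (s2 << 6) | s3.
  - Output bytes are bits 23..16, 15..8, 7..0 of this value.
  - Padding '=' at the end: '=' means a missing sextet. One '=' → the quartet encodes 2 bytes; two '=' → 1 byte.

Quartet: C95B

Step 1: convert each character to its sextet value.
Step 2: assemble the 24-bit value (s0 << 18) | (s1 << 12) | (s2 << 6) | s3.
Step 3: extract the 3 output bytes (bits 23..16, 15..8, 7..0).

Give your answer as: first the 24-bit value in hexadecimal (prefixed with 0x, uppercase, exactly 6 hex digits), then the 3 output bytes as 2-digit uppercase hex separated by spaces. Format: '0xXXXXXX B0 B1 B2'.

Sextets: C=2, 9=61, 5=57, B=1
24-bit: (2<<18) | (61<<12) | (57<<6) | 1
      = 0x080000 | 0x03D000 | 0x000E40 | 0x000001
      = 0x0BDE41
Bytes: (v>>16)&0xFF=0B, (v>>8)&0xFF=DE, v&0xFF=41

Answer: 0x0BDE41 0B DE 41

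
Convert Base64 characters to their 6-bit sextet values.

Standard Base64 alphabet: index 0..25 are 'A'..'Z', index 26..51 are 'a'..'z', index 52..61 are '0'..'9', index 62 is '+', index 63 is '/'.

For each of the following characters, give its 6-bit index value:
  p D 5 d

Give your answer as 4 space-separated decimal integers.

'p': a..z range, 26 + ord('p') − ord('a') = 41
'D': A..Z range, ord('D') − ord('A') = 3
'5': 0..9 range, 52 + ord('5') − ord('0') = 57
'd': a..z range, 26 + ord('d') − ord('a') = 29

Answer: 41 3 57 29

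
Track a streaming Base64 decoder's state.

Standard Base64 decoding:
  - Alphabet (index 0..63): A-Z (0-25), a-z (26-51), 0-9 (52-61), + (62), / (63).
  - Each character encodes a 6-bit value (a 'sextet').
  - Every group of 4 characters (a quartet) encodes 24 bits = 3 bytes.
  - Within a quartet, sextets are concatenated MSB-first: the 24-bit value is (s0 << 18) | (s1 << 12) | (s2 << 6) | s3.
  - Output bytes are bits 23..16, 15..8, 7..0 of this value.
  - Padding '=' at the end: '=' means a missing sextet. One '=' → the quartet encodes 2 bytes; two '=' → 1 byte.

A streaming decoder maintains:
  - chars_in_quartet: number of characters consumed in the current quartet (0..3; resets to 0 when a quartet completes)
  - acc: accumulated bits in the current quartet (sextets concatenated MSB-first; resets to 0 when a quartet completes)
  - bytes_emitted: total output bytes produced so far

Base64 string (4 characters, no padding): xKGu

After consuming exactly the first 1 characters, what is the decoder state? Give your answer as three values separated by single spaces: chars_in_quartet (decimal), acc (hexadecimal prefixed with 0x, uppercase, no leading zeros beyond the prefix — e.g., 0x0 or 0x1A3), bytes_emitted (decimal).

After char 0 ('x'=49): chars_in_quartet=1 acc=0x31 bytes_emitted=0

Answer: 1 0x31 0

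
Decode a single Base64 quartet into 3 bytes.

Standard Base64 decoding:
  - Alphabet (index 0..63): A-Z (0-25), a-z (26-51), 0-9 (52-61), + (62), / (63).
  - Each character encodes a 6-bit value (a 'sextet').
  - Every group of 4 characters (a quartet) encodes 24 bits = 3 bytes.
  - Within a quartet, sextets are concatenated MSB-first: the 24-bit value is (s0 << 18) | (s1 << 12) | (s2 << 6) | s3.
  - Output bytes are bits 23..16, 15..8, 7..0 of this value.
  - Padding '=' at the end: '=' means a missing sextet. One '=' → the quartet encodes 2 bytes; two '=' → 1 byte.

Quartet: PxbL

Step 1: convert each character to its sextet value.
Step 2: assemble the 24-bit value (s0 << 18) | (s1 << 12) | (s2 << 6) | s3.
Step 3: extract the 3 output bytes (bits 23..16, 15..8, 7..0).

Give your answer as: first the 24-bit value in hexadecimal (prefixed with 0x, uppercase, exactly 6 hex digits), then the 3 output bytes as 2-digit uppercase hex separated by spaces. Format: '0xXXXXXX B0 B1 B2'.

Answer: 0x3F16CB 3F 16 CB

Derivation:
Sextets: P=15, x=49, b=27, L=11
24-bit: (15<<18) | (49<<12) | (27<<6) | 11
      = 0x3C0000 | 0x031000 | 0x0006C0 | 0x00000B
      = 0x3F16CB
Bytes: (v>>16)&0xFF=3F, (v>>8)&0xFF=16, v&0xFF=CB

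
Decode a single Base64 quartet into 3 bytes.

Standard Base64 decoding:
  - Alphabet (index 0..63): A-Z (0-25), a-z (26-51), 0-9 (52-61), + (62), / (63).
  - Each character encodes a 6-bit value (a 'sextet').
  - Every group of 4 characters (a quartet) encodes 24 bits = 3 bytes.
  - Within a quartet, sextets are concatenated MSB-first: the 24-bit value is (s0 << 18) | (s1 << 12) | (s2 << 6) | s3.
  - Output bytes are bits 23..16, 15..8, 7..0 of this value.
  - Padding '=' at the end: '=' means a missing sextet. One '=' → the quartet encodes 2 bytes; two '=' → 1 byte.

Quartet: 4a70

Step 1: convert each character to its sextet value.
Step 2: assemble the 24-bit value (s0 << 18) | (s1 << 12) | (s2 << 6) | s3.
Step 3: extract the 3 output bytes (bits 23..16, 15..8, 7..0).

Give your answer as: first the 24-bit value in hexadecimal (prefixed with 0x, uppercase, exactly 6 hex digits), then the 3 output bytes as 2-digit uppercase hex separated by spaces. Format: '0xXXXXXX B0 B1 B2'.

Sextets: 4=56, a=26, 7=59, 0=52
24-bit: (56<<18) | (26<<12) | (59<<6) | 52
      = 0xE00000 | 0x01A000 | 0x000EC0 | 0x000034
      = 0xE1AEF4
Bytes: (v>>16)&0xFF=E1, (v>>8)&0xFF=AE, v&0xFF=F4

Answer: 0xE1AEF4 E1 AE F4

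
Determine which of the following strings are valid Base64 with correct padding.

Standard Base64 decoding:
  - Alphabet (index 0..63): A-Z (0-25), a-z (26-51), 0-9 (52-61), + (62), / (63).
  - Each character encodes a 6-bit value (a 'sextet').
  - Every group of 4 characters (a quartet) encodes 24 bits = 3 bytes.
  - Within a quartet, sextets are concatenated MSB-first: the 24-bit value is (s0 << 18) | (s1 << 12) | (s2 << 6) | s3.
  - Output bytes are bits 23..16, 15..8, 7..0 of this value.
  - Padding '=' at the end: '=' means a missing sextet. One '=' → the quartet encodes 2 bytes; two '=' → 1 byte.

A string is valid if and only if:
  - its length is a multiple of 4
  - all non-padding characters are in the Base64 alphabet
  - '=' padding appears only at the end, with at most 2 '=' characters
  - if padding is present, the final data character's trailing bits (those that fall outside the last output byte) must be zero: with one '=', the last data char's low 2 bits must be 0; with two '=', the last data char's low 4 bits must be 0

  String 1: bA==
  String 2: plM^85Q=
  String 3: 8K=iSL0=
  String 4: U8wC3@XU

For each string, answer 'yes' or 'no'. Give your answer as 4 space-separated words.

Answer: yes no no no

Derivation:
String 1: 'bA==' → valid
String 2: 'plM^85Q=' → invalid (bad char(s): ['^'])
String 3: '8K=iSL0=' → invalid (bad char(s): ['=']; '=' in middle)
String 4: 'U8wC3@XU' → invalid (bad char(s): ['@'])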